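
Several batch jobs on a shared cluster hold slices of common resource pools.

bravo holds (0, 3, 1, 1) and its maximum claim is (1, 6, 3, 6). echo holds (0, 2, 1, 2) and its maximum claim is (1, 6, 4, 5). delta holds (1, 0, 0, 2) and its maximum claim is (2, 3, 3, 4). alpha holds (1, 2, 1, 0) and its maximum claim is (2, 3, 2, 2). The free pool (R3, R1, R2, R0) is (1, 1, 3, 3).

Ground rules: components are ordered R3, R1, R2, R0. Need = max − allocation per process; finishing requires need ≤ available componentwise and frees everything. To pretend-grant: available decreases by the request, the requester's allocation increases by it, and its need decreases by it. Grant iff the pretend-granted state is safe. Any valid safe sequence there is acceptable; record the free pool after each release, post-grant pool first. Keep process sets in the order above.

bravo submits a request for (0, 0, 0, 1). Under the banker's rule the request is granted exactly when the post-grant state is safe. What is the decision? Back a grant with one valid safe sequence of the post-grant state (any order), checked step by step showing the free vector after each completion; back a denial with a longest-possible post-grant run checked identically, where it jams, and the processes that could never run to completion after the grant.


GRANT: granting preserves safety; a valid post-grant sequence is alpha, delta, bravo, echo.
Key observation: with (1, 1, 3, 2) left after the transfer, alpha can run at once — the state stays safe.
Check on the post-grant state, step by step:
  pool = (1, 1, 3, 2)
  alpha: need (1, 1, 1, 2) fits (1, 1, 3, 2); releases (1, 2, 1, 0), pool now (2, 3, 4, 2)
  delta: need (1, 3, 3, 2) fits (2, 3, 4, 2); releases (1, 0, 0, 2), pool now (3, 3, 4, 4)
  bravo: need (1, 3, 2, 4) fits (3, 3, 4, 4); releases (0, 3, 1, 2), pool now (3, 6, 5, 6)
  echo: need (1, 4, 3, 3) fits (3, 6, 5, 6); releases (0, 2, 1, 2), pool now (3, 8, 6, 8)


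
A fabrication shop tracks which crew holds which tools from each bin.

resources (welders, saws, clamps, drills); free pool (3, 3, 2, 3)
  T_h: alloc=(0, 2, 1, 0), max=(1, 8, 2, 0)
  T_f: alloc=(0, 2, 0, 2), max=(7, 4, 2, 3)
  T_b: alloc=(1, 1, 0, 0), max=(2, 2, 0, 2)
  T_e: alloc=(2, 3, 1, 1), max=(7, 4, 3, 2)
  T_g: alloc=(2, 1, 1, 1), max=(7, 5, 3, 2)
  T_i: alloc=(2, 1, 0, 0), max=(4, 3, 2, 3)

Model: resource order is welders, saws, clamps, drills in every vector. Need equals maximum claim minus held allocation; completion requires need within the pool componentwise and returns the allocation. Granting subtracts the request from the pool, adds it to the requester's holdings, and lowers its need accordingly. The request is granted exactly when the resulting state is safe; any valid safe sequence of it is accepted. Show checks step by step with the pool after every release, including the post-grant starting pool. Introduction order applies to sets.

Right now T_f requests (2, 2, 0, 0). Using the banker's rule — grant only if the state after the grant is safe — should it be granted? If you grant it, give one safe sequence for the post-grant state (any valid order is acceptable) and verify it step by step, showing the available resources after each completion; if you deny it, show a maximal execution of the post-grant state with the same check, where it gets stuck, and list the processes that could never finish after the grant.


DENY — the pretend-granted state is unsafe.
Key observation: after T_b, T_i the pool peaks at (4, 3, 2, 3), and each blocked process is short somewhere: T_h on saws; T_f on welders; T_e on welders; T_g on welders, saws.
On the post-grant state, T_b, T_i is a maximal run — nothing extends it. Verifying each step:
  pool = (1, 1, 2, 3)
  run T_b (needs (1, 1, 0, 2), free (1, 1, 2, 3)); after release of (1, 1, 0, 0) the pool is (2, 2, 2, 3)
  run T_i (needs (2, 2, 2, 3), free (2, 2, 2, 3)); after release of (2, 1, 0, 0) the pool is (4, 3, 2, 3)
  T_h cannot run: need (1, 6, 1, 0) vs free (4, 3, 2, 3) (insufficient saws)
  T_f cannot run: need (5, 0, 2, 1) vs free (4, 3, 2, 3) (insufficient welders)
  T_e cannot run: need (5, 1, 2, 1) vs free (4, 3, 2, 3) (insufficient welders)
  T_g cannot run: need (5, 4, 2, 1) vs free (4, 3, 2, 3) (insufficient welders and saws)
Post-grant, the permanently blocked set is T_h, T_f, T_e and T_g.


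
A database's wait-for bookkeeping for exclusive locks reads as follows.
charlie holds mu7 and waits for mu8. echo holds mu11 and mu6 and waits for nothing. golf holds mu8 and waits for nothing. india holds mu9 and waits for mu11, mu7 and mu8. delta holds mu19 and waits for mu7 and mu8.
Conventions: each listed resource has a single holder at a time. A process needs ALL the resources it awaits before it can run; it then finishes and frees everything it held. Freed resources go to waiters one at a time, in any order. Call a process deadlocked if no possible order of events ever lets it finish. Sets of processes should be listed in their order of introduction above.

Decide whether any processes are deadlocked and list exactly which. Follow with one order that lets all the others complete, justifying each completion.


The deadlocked set is empty.
Key observation: there is no circular wait here — follow any chain and it reaches a process that is free to run now.
A valid finishing order for the others: echo, golf, charlie, delta, india.
Walking it through:
  run echo (it waits on nothing); releases mu11 and mu6
  run golf (it waits on nothing); releases mu8
  charlie waits on mu8 — all released -> runs and releases mu7
  delta waits on mu7 and mu8 — all released -> runs and releases mu19
  india waits on mu11, mu7 and mu8 — all released -> runs and releases mu9


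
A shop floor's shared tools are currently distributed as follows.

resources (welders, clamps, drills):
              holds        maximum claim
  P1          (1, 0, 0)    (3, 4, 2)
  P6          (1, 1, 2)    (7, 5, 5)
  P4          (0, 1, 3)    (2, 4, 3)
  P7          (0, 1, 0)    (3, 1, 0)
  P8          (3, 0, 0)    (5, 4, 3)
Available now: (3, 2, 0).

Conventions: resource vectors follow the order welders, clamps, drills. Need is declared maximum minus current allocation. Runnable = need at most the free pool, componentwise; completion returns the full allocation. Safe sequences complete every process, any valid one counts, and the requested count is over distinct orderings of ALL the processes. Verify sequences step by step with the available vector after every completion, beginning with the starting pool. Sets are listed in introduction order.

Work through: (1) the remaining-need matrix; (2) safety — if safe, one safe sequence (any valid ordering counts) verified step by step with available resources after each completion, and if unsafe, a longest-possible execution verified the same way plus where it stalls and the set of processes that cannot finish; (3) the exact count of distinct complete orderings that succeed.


(1) Need matrix, components ordered welders, clamps, drills:
  P1: (2, 4, 2)
  P6: (6, 4, 3)
  P4: (2, 3, 0)
  P7: (3, 0, 0)
  P8: (2, 4, 3)
(2) The state is SAFE; one workable sequence: P7, P4, P8, P6, P1.
Key observation: P7 is the earliest step where a requested resource binds exactly: need (3, 0, 0), pool (3, 2, 0) at its turn.
Step-by-step check:
  pool = (3, 2, 0)
  run P7 (needs (3, 0, 0), free (3, 2, 0)); after release of (0, 1, 0) the pool is (3, 3, 0)
  run P4 (needs (2, 3, 0), free (3, 3, 0)); after release of (0, 1, 3) the pool is (3, 4, 3)
  run P8 (needs (2, 4, 3), free (3, 4, 3)); after release of (3, 0, 0) the pool is (6, 4, 3)
  run P6 (needs (6, 4, 3), free (6, 4, 3)); after release of (1, 1, 2) the pool is (7, 5, 5)
  run P1 (needs (2, 4, 2), free (7, 5, 5)); after release of (1, 0, 0) the pool is (8, 5, 5)
(3) Exactly 3 of the possible complete orderings are safe sequences.


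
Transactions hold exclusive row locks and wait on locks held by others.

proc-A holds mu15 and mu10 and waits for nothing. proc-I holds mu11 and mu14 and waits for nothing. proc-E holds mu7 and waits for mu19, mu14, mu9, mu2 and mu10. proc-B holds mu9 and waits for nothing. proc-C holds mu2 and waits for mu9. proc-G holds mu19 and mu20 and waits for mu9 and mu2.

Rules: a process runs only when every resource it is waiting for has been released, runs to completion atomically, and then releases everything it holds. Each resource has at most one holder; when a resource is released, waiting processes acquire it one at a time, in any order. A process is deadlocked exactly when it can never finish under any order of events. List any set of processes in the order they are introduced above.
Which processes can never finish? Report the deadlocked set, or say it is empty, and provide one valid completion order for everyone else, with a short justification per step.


The deadlocked set is empty.
Key observation: the waits form no ring: some process can always run, and its releases unblock the others one by one.
A valid finishing order for the others: proc-I, proc-B, proc-A, proc-C, proc-G, proc-E.
Step-by-step check:
  proc-I: no waits; runs immediately, freeing mu11 and mu14
  proc-B: no waits; runs immediately, freeing mu9
  proc-A: no waits; runs immediately, freeing mu15 and mu10
  proc-C: everything it awaited (mu9) is free; runs, freeing mu2
  proc-G: everything it awaited (mu9 and mu2) is free; runs, freeing mu19 and mu20
  proc-E: everything it awaited (mu19, mu14, mu9, mu2 and mu10) is free; runs, freeing mu7


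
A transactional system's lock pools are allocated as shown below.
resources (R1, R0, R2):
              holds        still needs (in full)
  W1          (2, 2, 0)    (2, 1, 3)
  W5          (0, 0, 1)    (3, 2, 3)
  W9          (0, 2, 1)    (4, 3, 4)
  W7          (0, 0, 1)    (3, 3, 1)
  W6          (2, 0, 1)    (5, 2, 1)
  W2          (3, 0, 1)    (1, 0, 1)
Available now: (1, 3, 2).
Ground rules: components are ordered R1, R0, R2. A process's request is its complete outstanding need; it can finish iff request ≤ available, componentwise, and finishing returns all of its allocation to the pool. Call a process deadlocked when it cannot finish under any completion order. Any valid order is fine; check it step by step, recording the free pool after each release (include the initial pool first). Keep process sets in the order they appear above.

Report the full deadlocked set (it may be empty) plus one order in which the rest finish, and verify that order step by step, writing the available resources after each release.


The deadlocked set is empty.
Key observation: W2 leads a chain of completions in which each release enables another process.
A valid finishing order for the others: W2, W7, W5, W9, W1, W6. Check, step by step:
  pool = (1, 3, 2)
  W2: need (1, 0, 1) fits (1, 3, 2); releases (3, 0, 1), pool now (4, 3, 3)
  W7: need (3, 3, 1) fits (4, 3, 3); releases (0, 0, 1), pool now (4, 3, 4)
  W5: need (3, 2, 3) fits (4, 3, 4); releases (0, 0, 1), pool now (4, 3, 5)
  W9: need (4, 3, 4) fits (4, 3, 5); releases (0, 2, 1), pool now (4, 5, 6)
  W1: need (2, 1, 3) fits (4, 5, 6); releases (2, 2, 0), pool now (6, 7, 6)
  W6: need (5, 2, 1) fits (6, 7, 6); releases (2, 0, 1), pool now (8, 7, 7)


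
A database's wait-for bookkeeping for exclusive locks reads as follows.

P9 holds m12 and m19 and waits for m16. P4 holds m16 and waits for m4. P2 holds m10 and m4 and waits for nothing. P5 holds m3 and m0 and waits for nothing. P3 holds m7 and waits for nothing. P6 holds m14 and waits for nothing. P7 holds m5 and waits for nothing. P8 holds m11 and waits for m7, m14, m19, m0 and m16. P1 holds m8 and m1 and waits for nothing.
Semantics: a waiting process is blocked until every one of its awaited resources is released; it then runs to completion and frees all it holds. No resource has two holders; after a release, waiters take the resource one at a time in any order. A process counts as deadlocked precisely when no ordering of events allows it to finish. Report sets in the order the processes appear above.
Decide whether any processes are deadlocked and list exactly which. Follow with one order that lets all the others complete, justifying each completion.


No process is deadlocked.
Key observation: there is no circular wait here — follow any chain and it reaches a process that is free to run now.
A valid finishing order for the others: P2, P3, P4, P6, P7, P1, P5, P9, P8.
Verifying each step:
  run P2 (it waits on nothing); releases m10 and m4
  run P3 (it waits on nothing); releases m7
  P4 waits on m4 — all released -> runs and releases m16
  run P6 (it waits on nothing); releases m14
  run P7 (it waits on nothing); releases m5
  run P1 (it waits on nothing); releases m8 and m1
  run P5 (it waits on nothing); releases m3 and m0
  P9 waits on m16 — all released -> runs and releases m12 and m19
  P8 waits on m7, m14, m19, m0 and m16 — all released -> runs and releases m11


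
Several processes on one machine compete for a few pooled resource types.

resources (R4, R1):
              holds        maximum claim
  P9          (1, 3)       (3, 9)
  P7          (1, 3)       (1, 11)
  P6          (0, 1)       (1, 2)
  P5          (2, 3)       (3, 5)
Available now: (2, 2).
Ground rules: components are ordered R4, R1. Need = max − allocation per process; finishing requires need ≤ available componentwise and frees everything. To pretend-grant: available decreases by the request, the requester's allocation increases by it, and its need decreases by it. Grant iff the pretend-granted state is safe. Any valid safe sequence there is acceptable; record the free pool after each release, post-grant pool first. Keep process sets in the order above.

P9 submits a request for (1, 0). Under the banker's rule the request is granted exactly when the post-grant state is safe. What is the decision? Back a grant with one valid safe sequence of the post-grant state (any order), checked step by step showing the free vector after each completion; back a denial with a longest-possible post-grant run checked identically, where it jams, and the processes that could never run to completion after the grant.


GRANT — the state after the grant stays safe, e.g. via P5, P6, P9, P7.
Key observation: (1, 2) free after granting still covers P5 first, and each release covers the next.
Verifying the post-grant state step by step:
  pool = (1, 2)
  P5: need (1, 2) fits (1, 2); releases (2, 3), pool now (3, 5)
  P6: need (1, 1) fits (3, 5); releases (0, 1), pool now (3, 6)
  P9: need (1, 6) fits (3, 6); releases (2, 3), pool now (5, 9)
  P7: need (0, 8) fits (5, 9); releases (1, 3), pool now (6, 12)


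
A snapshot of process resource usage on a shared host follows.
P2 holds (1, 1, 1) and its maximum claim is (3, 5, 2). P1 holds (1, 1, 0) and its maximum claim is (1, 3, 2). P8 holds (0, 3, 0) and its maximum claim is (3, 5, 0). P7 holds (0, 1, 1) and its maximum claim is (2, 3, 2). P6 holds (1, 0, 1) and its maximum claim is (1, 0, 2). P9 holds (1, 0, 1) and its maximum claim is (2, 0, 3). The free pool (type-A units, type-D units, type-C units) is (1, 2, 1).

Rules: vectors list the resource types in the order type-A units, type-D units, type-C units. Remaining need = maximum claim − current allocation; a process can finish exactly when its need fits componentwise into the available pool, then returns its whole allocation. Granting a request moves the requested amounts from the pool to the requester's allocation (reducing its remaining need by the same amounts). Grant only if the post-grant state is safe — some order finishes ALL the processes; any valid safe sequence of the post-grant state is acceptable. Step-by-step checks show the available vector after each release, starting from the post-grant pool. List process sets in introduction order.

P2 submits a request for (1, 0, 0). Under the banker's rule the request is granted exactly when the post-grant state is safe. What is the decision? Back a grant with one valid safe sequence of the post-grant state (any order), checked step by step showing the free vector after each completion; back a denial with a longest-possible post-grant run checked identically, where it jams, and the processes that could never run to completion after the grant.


GRANT: granting preserves safety; a valid post-grant sequence is P6, P1, P7, P9, P8, P2.
Key observation: the grant leaves (0, 2, 1) free — enough for P6, whose release restarts the cascade.
Check on the post-grant state, step by step:
  pool = (0, 2, 1)
  P6: need (0, 0, 1) fits (0, 2, 1); releases (1, 0, 1), pool now (1, 2, 2)
  P1: need (0, 2, 2) fits (1, 2, 2); releases (1, 1, 0), pool now (2, 3, 2)
  P7: need (2, 2, 1) fits (2, 3, 2); releases (0, 1, 1), pool now (2, 4, 3)
  P9: need (1, 0, 2) fits (2, 4, 3); releases (1, 0, 1), pool now (3, 4, 4)
  P8: need (3, 2, 0) fits (3, 4, 4); releases (0, 3, 0), pool now (3, 7, 4)
  P2: need (1, 4, 1) fits (3, 7, 4); releases (2, 1, 1), pool now (5, 8, 5)


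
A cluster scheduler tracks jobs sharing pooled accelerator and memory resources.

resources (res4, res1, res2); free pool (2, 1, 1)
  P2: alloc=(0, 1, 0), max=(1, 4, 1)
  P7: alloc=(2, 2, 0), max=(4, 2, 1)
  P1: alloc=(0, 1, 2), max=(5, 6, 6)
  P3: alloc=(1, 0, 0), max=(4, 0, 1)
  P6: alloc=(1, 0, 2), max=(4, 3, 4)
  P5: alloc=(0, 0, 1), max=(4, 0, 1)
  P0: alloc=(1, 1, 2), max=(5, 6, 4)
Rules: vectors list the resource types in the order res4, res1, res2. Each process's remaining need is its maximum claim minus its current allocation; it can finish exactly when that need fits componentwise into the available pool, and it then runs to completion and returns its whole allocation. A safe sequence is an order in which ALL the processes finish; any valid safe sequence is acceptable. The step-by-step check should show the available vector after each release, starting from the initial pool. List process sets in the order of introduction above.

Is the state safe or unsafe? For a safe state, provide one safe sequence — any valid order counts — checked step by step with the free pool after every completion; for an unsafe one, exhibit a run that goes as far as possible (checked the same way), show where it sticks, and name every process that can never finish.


The state is UNSAFE.
Key observation: P7, P5, P6, P3, P2 can finish, but then (6, 4, 4) is all there is, and the blocked group's res1 demands exceed it.
A maximal execution: P7, P5, P6, P3, P2 — then nothing else fits. Step-by-step check:
  pool = (2, 1, 1)
  run P7 (needs (2, 0, 1), free (2, 1, 1)); after release of (2, 2, 0) the pool is (4, 3, 1)
  run P5 (needs (4, 0, 0), free (4, 3, 1)); after release of (0, 0, 1) the pool is (4, 3, 2)
  run P6 (needs (3, 3, 2), free (4, 3, 2)); after release of (1, 0, 2) the pool is (5, 3, 4)
  run P3 (needs (3, 0, 1), free (5, 3, 4)); after release of (1, 0, 0) the pool is (6, 3, 4)
  run P2 (needs (1, 3, 1), free (6, 3, 4)); after release of (0, 1, 0) the pool is (6, 4, 4)
  blocked: P1 wants (5, 5, 4), pool (6, 4, 4) — not enough res1
  blocked: P0 wants (4, 5, 2), pool (6, 4, 4) — not enough res1
Processes that can never finish: P1 and P0.


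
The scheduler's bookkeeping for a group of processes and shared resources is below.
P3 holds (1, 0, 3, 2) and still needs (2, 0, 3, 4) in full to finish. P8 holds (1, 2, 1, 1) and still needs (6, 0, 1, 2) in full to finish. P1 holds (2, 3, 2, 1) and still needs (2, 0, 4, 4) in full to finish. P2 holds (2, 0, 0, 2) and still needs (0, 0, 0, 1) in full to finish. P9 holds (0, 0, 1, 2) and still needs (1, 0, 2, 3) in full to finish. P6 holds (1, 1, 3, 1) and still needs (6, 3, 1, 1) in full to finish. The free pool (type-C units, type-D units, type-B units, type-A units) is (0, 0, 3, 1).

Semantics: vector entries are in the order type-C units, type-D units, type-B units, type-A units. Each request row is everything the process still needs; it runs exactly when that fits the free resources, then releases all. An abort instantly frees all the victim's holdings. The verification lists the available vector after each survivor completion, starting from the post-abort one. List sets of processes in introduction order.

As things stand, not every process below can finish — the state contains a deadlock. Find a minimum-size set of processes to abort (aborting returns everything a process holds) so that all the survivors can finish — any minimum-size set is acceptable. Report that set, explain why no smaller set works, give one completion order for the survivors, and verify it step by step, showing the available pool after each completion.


Minimum abort set: P8.
Key observation: the returned (1, 2, 1, 1) from P8 is what brings P6 — unrunnable before, under any order — into play at step 5.
Why nothing smaller works: aborting no one leaves the state deadlocked as given.
One survivor order: P2, P1, P3, P9, P6. Walking it through (post-abort pool first):
  pool = (1, 2, 4, 2)
  run P2 (needs (0, 0, 0, 1), free (1, 2, 4, 2)); after release of (2, 0, 0, 2) the pool is (3, 2, 4, 4)
  run P1 (needs (2, 0, 4, 4), free (3, 2, 4, 4)); after release of (2, 3, 2, 1) the pool is (5, 5, 6, 5)
  run P3 (needs (2, 0, 3, 4), free (5, 5, 6, 5)); after release of (1, 0, 3, 2) the pool is (6, 5, 9, 7)
  run P9 (needs (1, 0, 2, 3), free (6, 5, 9, 7)); after release of (0, 0, 1, 2) the pool is (6, 5, 10, 9)
  run P6 (needs (6, 3, 1, 1), free (6, 5, 10, 9)); after release of (1, 1, 3, 1) the pool is (7, 6, 13, 10)


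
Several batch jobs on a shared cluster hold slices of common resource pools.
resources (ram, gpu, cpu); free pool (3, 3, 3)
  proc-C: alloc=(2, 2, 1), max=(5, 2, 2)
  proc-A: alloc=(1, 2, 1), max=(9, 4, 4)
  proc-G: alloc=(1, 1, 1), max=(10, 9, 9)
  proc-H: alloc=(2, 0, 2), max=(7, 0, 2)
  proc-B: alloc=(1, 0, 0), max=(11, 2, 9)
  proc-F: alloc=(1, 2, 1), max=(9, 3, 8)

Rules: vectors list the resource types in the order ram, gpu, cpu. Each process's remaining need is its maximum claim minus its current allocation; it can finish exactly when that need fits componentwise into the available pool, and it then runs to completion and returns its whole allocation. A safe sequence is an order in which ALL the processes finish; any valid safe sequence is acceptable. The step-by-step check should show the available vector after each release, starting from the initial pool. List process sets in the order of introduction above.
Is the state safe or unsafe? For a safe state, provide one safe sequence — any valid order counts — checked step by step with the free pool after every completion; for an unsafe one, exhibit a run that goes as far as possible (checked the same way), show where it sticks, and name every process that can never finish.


The state is UNSAFE.
Key observation: no order helps: past proc-C, proc-H, the free pool tops out at (7, 5, 6), below what each blocked process needs in ram.
The run proc-C, proc-H cannot be extended any further. Verifying each step:
  pool = (3, 3, 3)
  run proc-C (needs (3, 0, 1), free (3, 3, 3)); after release of (2, 2, 1) the pool is (5, 5, 4)
  run proc-H (needs (5, 0, 0), free (5, 5, 4)); after release of (2, 0, 2) the pool is (7, 5, 6)
  proc-A cannot run: need (8, 2, 3) vs free (7, 5, 6) (insufficient ram)
  proc-G cannot run: need (9, 8, 8) vs free (7, 5, 6) (insufficient ram, gpu and cpu)
  proc-B cannot run: need (10, 2, 9) vs free (7, 5, 6) (insufficient ram and cpu)
  proc-F cannot run: need (8, 1, 7) vs free (7, 5, 6) (insufficient ram and cpu)
Permanently blocked: proc-A, proc-G, proc-B and proc-F.


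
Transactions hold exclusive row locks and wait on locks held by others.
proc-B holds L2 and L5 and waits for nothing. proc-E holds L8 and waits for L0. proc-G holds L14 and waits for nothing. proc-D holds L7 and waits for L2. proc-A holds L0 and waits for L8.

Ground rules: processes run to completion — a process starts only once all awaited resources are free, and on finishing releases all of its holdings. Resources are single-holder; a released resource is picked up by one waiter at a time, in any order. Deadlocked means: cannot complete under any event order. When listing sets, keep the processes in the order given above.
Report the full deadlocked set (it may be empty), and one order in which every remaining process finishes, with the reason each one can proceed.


Deadlocked set: proc-E and proc-A.
Key observation: proc-E -> proc-A -> proc-E is a circular wait — nothing in it can go first; no other process is dragged down with it.
The rest can finish in the order proc-G, proc-B, proc-D.
Verifying each step:
  proc-G waits on nothing -> runs at once and releases L14
  proc-B waits on nothing -> runs at once and releases L2 and L5
  run proc-D (all its waits — L2 — are resolved); releases L7


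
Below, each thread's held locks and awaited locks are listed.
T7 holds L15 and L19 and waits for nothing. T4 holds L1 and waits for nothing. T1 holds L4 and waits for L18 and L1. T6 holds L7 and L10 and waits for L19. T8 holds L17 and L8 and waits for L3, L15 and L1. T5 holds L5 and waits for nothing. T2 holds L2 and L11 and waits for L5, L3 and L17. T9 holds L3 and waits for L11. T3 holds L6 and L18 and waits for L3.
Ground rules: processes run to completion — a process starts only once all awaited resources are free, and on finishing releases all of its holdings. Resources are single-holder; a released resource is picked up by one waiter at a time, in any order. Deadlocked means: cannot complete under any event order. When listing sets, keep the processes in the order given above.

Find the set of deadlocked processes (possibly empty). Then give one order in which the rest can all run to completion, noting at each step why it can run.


Deadlocked set: T1, T8, T2, T9 and T3.
Key observation: the wait chain closes on itself along T9 -> T2 -> T8 -> T9; T1 and T3 wait into the deadlock from upstream.
A valid finishing order for the others: T7, T4, T5, T6.
Check, step by step:
  run T7 (it waits on nothing); releases L15 and L19
  run T4 (it waits on nothing); releases L1
  run T5 (it waits on nothing); releases L5
  run T6 (all its waits — L19 — are resolved); releases L7 and L10


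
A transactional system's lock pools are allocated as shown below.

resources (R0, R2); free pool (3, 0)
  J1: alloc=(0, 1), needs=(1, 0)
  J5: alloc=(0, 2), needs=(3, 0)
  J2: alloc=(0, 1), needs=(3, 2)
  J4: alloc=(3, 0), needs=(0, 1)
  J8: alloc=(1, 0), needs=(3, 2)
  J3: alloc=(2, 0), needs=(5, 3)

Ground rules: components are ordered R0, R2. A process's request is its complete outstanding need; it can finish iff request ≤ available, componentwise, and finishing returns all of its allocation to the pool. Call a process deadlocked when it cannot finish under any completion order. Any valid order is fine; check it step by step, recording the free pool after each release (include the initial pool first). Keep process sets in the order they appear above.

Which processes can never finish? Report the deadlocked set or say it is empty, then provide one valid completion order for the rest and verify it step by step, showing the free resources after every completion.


No process is deadlocked.
Key observation: J5 leads a chain of completions in which each release enables another process.
A valid finishing order for the others: J5, J2, J1, J4, J8, J3. Step-by-step check:
  pool = (3, 0)
  J5: need (3, 0) fits (3, 0); releases (0, 2), pool now (3, 2)
  J2: need (3, 2) fits (3, 2); releases (0, 1), pool now (3, 3)
  J1: need (1, 0) fits (3, 3); releases (0, 1), pool now (3, 4)
  J4: need (0, 1) fits (3, 4); releases (3, 0), pool now (6, 4)
  J8: need (3, 2) fits (6, 4); releases (1, 0), pool now (7, 4)
  J3: need (5, 3) fits (7, 4); releases (2, 0), pool now (9, 4)


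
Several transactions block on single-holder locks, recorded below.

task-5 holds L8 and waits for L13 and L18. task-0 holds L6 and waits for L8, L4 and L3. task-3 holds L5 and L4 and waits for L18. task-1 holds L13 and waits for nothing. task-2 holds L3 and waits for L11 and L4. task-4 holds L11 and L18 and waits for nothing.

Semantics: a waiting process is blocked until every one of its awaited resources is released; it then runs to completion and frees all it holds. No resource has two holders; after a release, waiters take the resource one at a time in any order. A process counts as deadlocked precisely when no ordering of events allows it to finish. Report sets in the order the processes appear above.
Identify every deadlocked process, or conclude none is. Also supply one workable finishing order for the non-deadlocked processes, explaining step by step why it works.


The deadlocked set is empty.
Key observation: every chain of waits terminates; starting from the processes that wait on nothing, all the rest unlock in turn.
One completion order for the rest: task-1, task-4, task-3, task-5, task-2, task-0.
Check, step by step:
  run task-1 (it waits on nothing); releases L13
  run task-4 (it waits on nothing); releases L11 and L18
  run task-3 (all its waits — L18 — are resolved); releases L5 and L4
  run task-5 (all its waits — L13 and L18 — are resolved); releases L8
  run task-2 (all its waits — L11 and L4 — are resolved); releases L3
  run task-0 (all its waits — L8, L4 and L3 — are resolved); releases L6


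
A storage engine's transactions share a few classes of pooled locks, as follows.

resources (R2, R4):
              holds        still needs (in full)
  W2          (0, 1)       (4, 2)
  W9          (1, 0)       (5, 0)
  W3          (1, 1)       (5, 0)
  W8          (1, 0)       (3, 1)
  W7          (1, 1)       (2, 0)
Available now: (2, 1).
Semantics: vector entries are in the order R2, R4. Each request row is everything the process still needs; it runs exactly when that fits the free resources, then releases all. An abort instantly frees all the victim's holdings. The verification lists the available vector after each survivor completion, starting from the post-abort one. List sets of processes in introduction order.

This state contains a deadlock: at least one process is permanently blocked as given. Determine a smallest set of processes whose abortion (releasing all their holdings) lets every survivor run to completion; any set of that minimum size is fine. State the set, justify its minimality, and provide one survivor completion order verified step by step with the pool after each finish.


The answer: abort W3.
Key observation: W9 could never have finished before the abort; with (1, 1) returned by W3, it fits at step 4.
Minimality: the empty abort set fails — the state is deadlocked as it stands.
Survivors finish in the order: W8, W7, W2, W9. Verifying each step (pool after the aborts first):
  pool = (3, 2)
  W8: need (3, 1) fits (3, 2); releases (1, 0), pool now (4, 2)
  W7: need (2, 0) fits (4, 2); releases (1, 1), pool now (5, 3)
  W2: need (4, 2) fits (5, 3); releases (0, 1), pool now (5, 4)
  W9: need (5, 0) fits (5, 4); releases (1, 0), pool now (6, 4)


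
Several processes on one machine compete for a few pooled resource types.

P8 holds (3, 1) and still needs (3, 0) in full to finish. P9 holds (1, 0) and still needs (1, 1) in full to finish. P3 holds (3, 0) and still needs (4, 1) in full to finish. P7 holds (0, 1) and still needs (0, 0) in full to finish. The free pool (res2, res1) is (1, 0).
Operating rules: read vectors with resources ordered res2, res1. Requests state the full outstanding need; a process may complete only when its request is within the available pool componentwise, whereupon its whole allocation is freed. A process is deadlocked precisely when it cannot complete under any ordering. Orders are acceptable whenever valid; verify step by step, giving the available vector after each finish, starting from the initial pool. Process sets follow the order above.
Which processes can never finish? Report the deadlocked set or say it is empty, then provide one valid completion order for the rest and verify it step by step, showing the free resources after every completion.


The deadlocked set is P8 and P3.
Key observation: no order helps: past P7, P9, the free pool tops out at (2, 1), below what each blocked process needs in res2.
A valid finishing order for the others: P7, P9. Check, step by step:
  pool = (1, 0)
  P7: need (0, 0) fits (1, 0); releases (0, 1), pool now (1, 1)
  P9: need (1, 1) fits (1, 1); releases (1, 0), pool now (2, 1)
None of the blocked processes ever fits:
  P8 cannot run: need (3, 0) vs free (2, 1) (insufficient res2)
  P3 cannot run: need (4, 1) vs free (2, 1) (insufficient res2)


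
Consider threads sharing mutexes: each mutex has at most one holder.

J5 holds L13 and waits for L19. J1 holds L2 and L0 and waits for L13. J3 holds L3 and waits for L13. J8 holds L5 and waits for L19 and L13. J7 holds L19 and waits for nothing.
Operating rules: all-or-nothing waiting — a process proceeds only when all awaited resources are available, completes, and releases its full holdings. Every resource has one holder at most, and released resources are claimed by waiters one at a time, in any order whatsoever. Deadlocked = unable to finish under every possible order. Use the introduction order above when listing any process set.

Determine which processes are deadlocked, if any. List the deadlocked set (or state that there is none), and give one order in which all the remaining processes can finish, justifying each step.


The deadlocked set is empty.
Key observation: although several processes wait, no cycle exists — each chain bottoms out at a free runner.
One completion order for the rest: J7, J5, J3, J8, J1.
Walking it through:
  run J7 (it waits on nothing); releases L19
  J5 waits on L19 — all released -> runs and releases L13
  J3 waits on L13 — all released -> runs and releases L3
  J8 waits on L19 and L13 — all released -> runs and releases L5
  J1 waits on L13 — all released -> runs and releases L2 and L0


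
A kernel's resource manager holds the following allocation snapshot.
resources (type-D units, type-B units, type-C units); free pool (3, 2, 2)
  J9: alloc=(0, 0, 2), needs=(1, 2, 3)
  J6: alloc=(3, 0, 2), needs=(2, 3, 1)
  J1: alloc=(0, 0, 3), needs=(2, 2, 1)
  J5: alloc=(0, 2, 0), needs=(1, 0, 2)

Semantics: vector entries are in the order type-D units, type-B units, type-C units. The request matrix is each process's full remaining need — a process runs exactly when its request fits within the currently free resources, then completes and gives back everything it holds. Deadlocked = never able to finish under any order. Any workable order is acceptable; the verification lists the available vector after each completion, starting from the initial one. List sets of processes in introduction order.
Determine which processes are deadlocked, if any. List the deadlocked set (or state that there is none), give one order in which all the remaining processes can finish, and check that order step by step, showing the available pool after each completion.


No process is deadlocked.
Key observation: J1 can run right away; the returned allocation unlocks the remaining processes in turn.
A valid finishing order for the others: J1, J9, J5, J6. Check, step by step:
  pool = (3, 2, 2)
  J1: need (2, 2, 1) fits (3, 2, 2); releases (0, 0, 3), pool now (3, 2, 5)
  J9: need (1, 2, 3) fits (3, 2, 5); releases (0, 0, 2), pool now (3, 2, 7)
  J5: need (1, 0, 2) fits (3, 2, 7); releases (0, 2, 0), pool now (3, 4, 7)
  J6: need (2, 3, 1) fits (3, 4, 7); releases (3, 0, 2), pool now (6, 4, 9)


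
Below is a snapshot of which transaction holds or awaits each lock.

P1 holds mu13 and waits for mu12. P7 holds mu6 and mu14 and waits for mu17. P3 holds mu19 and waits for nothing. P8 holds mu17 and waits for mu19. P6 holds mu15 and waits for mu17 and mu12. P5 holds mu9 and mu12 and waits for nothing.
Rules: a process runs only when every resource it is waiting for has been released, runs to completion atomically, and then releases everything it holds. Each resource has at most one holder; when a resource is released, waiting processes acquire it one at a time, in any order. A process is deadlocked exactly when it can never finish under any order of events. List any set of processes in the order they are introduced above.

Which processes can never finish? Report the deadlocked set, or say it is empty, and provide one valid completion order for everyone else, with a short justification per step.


Nothing here is deadlocked.
Key observation: the wait relation is loop-free; peeling off processes with no waits unwinds the whole state.
The rest can finish in the order P5, P1, P3, P8, P7, P6.
Verifying each step:
  run P5 (it waits on nothing); releases mu9 and mu12
  P1 waits on mu12 — all released -> runs and releases mu13
  run P3 (it waits on nothing); releases mu19
  P8 waits on mu19 — all released -> runs and releases mu17
  P7 waits on mu17 — all released -> runs and releases mu6 and mu14
  P6 waits on mu17 and mu12 — all released -> runs and releases mu15


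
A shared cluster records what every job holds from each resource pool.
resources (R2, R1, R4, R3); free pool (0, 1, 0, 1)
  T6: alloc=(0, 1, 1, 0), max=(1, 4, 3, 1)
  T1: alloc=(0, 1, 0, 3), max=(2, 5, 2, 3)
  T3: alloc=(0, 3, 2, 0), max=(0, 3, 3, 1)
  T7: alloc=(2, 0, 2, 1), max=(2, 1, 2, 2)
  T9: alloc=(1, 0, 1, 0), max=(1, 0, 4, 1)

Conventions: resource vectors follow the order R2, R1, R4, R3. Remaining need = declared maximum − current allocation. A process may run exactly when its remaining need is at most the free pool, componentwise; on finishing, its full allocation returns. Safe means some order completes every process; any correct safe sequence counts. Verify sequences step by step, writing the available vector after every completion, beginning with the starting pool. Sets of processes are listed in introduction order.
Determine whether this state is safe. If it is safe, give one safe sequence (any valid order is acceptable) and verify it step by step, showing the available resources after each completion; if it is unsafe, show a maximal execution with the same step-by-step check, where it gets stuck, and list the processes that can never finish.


SAFE. One safe sequence: T7, T3, T6, T9, T1.
Key observation: reading the order forward, T7 is the first process whose need (0, 1, 0, 1) meets the free pool (0, 1, 0, 1) exactly on a resource it requests.
Check, step by step:
  pool = (0, 1, 0, 1)
  T7: need (0, 1, 0, 1) fits (0, 1, 0, 1); releases (2, 0, 2, 1), pool now (2, 1, 2, 2)
  T3: need (0, 0, 1, 1) fits (2, 1, 2, 2); releases (0, 3, 2, 0), pool now (2, 4, 4, 2)
  T6: need (1, 3, 2, 1) fits (2, 4, 4, 2); releases (0, 1, 1, 0), pool now (2, 5, 5, 2)
  T9: need (0, 0, 3, 1) fits (2, 5, 5, 2); releases (1, 0, 1, 0), pool now (3, 5, 6, 2)
  T1: need (2, 4, 2, 0) fits (3, 5, 6, 2); releases (0, 1, 0, 3), pool now (3, 6, 6, 5)


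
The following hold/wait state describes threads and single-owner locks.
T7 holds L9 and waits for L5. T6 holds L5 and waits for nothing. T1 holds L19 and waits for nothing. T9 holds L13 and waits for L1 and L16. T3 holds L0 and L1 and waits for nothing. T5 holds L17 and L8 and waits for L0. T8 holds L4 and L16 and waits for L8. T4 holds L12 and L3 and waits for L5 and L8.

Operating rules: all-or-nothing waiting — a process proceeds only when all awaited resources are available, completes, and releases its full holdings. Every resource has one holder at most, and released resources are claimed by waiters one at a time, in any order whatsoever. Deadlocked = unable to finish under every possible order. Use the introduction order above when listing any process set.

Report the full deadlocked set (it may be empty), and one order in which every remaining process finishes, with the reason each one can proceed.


No process is deadlocked.
Key observation: all waits point, directly or indirectly, at processes that can finish, so nothing is permanently blocked.
The rest can finish in the order T3, T5, T6, T8, T9, T7, T1, T4.
Verifying each step:
  run T3 (it waits on nothing); releases L0 and L1
  T5: everything it awaited (L0) is free; runs, freeing L17 and L8
  run T6 (it waits on nothing); releases L5
  T8: everything it awaited (L8) is free; runs, freeing L4 and L16
  T9: everything it awaited (L1 and L16) is free; runs, freeing L13
  T7: everything it awaited (L5) is free; runs, freeing L9
  run T1 (it waits on nothing); releases L19
  T4: everything it awaited (L5 and L8) is free; runs, freeing L12 and L3
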